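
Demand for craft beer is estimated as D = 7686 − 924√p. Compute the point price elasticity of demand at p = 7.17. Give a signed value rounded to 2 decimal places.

dD/dp = −924/(2√p) = -172.537. At p = 7.17, D = 5211.82.
Ed = (dD/dp)·(p/D) = (-172.537) × (7.17/5211.82) = -0.2373…

-0.24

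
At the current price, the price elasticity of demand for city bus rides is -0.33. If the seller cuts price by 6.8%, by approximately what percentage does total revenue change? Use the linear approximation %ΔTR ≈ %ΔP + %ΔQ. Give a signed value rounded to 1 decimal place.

%ΔQ ≈ Ed × %ΔP = (-0.33) × (-6.8%) = +2.2440%
%ΔTR ≈ %ΔP + %ΔQ = (-6.8%) + (+2.2440%) = -4.5560%

-4.6%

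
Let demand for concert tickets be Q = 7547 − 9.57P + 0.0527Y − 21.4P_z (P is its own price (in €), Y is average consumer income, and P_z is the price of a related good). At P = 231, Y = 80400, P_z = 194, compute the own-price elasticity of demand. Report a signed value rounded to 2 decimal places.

At the given values, Q = 7547 − 9.57(231) + 0.0527(80400) − 21.4(194) = 5421.81.
∂Q/∂P = −9.57.
E = (-9.57) × (231/5421.81) = -0.4077…

-0.41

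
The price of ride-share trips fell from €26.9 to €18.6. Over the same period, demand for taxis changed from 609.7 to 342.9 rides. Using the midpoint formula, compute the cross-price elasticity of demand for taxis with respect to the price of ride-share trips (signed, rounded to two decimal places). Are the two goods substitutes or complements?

1.54; substitutes

%ΔQ_{taxis} = (342.9 − 609.7)/avg = -266.8/476.3 = -0.560151…
%ΔP_{ride-share trips} = (18.6 − 26.9)/avg = -8.3/22.75 = -0.364835…
E_cross = (-266.8/476.3) / (-8.3/22.75) = 1.5353…
E_cross > 0 ⇒ the goods are substitutes.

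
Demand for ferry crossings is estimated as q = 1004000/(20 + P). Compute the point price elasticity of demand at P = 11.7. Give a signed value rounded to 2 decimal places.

-0.37

dq/dP = −1004000/(20 + P)² = -999.114. At P = 11.7, q = 31671.9.
Ed = (dq/dP)·(P/q) = (-999.114) × (11.7/31671.9) = -0.3690…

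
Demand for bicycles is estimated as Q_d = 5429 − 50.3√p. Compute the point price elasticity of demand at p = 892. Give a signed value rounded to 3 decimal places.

-0.191

dQ_d/dp = −50.3/(2√p) = -0.842084. At p = 892, Q_d = 3926.72.
Ed = (dQ_d/dp)·(p/Q_d) = (-0.842084) × (892/3926.72) = -0.19128…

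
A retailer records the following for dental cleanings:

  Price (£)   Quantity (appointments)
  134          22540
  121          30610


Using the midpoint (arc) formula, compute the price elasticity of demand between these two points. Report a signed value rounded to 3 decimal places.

%ΔQ = (30610 − 22540) / [(22540 + 30610)/2] = 8070/26575 = 0.303668…
%ΔP = (121 − 134) / [(134 + 121)/2] = -13/127.5 = -0.101960…
Arc Ed = %ΔQ / %ΔP = (8070/26575) / (-13/127.5) = -2.97829…

-2.978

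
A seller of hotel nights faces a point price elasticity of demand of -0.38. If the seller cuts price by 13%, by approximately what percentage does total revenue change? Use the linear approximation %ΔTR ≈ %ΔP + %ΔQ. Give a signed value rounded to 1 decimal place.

%ΔQ ≈ Ed × %ΔP = (-0.38) × (-13%) = +4.9400%
%ΔTR ≈ %ΔP + %ΔQ = (-13%) + (+4.9400%) = -8.0600%

-8.1%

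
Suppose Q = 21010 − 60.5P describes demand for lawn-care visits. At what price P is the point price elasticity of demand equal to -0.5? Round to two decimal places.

Ed = −60.5P/(21010 − 60.5P). Set this equal to -0.5:
60.5P = 0.5·(21010 − 60.5P) ⇒ 60.5P(1 + 0.5) = 0.5·21010
P = 0.5·21010 / (60.5·1.5) = 115.7575…

115.76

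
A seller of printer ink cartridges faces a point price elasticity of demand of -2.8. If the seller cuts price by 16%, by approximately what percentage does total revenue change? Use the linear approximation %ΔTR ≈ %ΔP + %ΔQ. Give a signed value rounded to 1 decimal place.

+28.8%

%ΔQ ≈ Ed × %ΔP = (-2.8) × (-16%) = +44.8000%
%ΔTR ≈ %ΔP + %ΔQ = (-16%) + (+44.8000%) = +28.8000%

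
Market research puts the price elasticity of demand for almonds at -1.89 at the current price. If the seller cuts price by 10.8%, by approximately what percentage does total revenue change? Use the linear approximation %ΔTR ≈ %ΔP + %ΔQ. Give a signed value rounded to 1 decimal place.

%ΔQ ≈ Ed × %ΔP = (-1.89) × (-10.8%) = +20.4120%
%ΔTR ≈ %ΔP + %ΔQ = (-10.8%) + (+20.4120%) = +9.6120%

+9.6%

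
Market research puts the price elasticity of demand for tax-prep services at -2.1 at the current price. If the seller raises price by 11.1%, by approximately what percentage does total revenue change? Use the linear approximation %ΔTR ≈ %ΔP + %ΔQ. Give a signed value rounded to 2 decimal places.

%ΔQ ≈ Ed × %ΔP = (-2.1) × (+11.1%) = -23.3100%
%ΔTR ≈ %ΔP + %ΔQ = (+11.1%) + (-23.3100%) = -12.2100%

-12.21%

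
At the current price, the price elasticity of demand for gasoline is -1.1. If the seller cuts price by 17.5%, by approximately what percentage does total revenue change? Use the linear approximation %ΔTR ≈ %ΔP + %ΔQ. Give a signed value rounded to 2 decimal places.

+1.75%

%ΔQ ≈ Ed × %ΔP = (-1.1) × (-17.5%) = +19.2500%
%ΔTR ≈ %ΔP + %ΔQ = (-17.5%) + (+19.2500%) = +1.7500%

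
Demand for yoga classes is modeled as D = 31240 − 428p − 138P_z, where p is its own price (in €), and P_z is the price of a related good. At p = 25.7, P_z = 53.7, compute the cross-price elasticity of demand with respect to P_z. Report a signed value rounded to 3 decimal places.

At the given values, D = 31240 − 428(25.7) − 138(53.7) = 12829.8.
∂D/∂P_z = -138.
E = (-138) × (53.7/12829.8) = -0.57760…

-0.578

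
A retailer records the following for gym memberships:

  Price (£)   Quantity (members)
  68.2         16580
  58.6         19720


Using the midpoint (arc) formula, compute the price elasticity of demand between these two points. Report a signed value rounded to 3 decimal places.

%ΔQ = (19720 − 16580) / [(16580 + 19720)/2] = 3140/18150 = 0.173002…
%ΔP = (58.6 − 68.2) / [(68.2 + 58.6)/2] = -9.6/63.4 = -0.151419…
Arc Ed = %ΔQ / %ΔP = (3140/18150) / (-9.6/63.4) = -1.14253…

-1.143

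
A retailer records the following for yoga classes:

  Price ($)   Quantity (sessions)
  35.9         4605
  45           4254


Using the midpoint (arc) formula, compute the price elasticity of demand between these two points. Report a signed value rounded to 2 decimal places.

-0.35

%ΔQ = (4254 − 4605) / [(4605 + 4254)/2] = -351/4429.5 = -0.079241…
%ΔP = (45 − 35.9) / [(35.9 + 45)/2] = 9.1/40.45 = 0.224969…
Arc Ed = %ΔQ / %ΔP = (-351/4429.5) / (9.1/40.45) = -0.3522…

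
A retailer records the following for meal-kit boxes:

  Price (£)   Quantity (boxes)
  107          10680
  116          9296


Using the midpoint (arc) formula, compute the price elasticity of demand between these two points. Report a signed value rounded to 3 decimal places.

%ΔQ = (9296 − 10680) / [(10680 + 9296)/2] = -1384/9988 = -0.138566…
%ΔP = (116 − 107) / [(107 + 116)/2] = 9/111.5 = 0.080717…
Arc Ed = %ΔQ / %ΔP = (-1384/9988) / (9/111.5) = -1.71668…

-1.717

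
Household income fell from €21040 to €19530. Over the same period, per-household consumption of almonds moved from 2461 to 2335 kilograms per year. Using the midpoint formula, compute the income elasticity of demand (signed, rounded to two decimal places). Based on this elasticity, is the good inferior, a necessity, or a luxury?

%ΔQ = (2335 − 2461)/[( 2461 + 2335)/2] = -126/2398 = -0.052543…
%ΔIncome = (19530 − 21040)/[( 21040 + 19530)/2] = -1510/20285 = -0.074439…
E_income = (-126/2398) / (-1510/20285) = 0.7058…
0 < E_income < 1 ⇒ normal good, necessity.

0.71; necessity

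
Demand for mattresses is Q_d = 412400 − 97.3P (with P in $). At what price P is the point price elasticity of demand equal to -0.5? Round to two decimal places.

Ed = −97.3P/(412400 − 97.3P). Set this equal to -0.5:
97.3P = 0.5·(412400 − 97.3P) ⇒ 97.3P(1 + 0.5) = 0.5·412400
P = 0.5·412400 / (97.3·1.5) = 1412.8126…

1412.81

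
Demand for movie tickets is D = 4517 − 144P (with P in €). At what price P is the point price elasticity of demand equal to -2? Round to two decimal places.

20.91

Ed = −144P/(4517 − 144P). Set this equal to -2:
144P = 2·(4517 − 144P) ⇒ 144P(1 + 2) = 2·4517
P = 2·4517 / (144·3) = 20.9120…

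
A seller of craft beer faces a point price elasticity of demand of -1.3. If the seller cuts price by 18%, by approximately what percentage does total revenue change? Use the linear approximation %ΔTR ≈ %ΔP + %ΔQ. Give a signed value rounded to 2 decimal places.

%ΔQ ≈ Ed × %ΔP = (-1.3) × (-18%) = +23.4000%
%ΔTR ≈ %ΔP + %ΔQ = (-18%) + (+23.4000%) = +5.4000%

+5.40%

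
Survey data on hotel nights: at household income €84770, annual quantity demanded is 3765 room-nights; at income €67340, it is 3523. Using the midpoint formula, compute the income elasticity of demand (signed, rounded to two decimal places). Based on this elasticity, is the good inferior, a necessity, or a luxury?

%ΔQ = (3523 − 3765)/[( 3765 + 3523)/2] = -242/3644 = -0.066410…
%ΔIncome = (67340 − 84770)/[( 84770 + 67340)/2] = -17430/76055 = -0.229176…
E_income = (-242/3644) / (-17430/76055) = 0.2897…
0 < E_income < 1 ⇒ normal good, necessity.

0.29; necessity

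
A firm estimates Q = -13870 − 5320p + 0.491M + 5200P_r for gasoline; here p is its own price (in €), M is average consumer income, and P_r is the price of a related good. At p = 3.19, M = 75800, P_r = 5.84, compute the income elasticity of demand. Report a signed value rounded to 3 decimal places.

At the given values, Q = -13870 − 5320(3.19) + 0.491(75800) + 5200(5.84) = 36745.
∂Q/∂M = 0.491.
E = (0.491) × (75800/36745) = 1.01286…

1.013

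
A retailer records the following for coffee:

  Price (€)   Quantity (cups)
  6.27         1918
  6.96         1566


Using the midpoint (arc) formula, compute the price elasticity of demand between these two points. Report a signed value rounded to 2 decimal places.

%ΔQ = (1566 − 1918) / [(1918 + 1566)/2] = -352/1742 = -0.202066…
%ΔP = (6.96 − 6.27) / [(6.27 + 6.96)/2] = 0.69/6.615 = 0.104308…
Arc Ed = %ΔQ / %ΔP = (-352/1742) / (0.69/6.615) = -1.9372…

-1.94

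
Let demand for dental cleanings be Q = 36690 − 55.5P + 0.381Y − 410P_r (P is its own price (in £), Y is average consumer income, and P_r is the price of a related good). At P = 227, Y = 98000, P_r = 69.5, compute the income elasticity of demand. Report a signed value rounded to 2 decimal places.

At the given values, Q = 36690 − 55.5(227) + 0.381(98000) − 410(69.5) = 32934.5.
∂Q/∂Y = 0.381.
E = (0.381) × (98000/32934.5) = 1.1337…

1.13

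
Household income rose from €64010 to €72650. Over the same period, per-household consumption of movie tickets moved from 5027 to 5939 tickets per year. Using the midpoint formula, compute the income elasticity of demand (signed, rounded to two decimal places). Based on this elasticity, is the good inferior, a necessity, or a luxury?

1.32; luxury

%ΔQ = (5939 − 5027)/[( 5027 + 5939)/2] = 912/5483 = 0.166332…
%ΔIncome = (72650 − 64010)/[( 64010 + 72650)/2] = 8640/68330 = 0.126445…
E_income = (912/5483) / (8640/68330) = 1.3154…
E_income > 1 ⇒ normal good, luxury.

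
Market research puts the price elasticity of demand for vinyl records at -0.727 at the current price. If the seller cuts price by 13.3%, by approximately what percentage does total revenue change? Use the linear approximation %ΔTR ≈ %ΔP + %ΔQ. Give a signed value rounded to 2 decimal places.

%ΔQ ≈ Ed × %ΔP = (-0.727) × (-13.3%) = +9.6691%
%ΔTR ≈ %ΔP + %ΔQ = (-13.3%) + (+9.6691%) = -3.6309%

-3.63%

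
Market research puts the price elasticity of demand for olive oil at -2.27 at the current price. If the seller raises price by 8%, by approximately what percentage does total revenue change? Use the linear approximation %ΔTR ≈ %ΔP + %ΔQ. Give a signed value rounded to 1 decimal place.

-10.2%

%ΔQ ≈ Ed × %ΔP = (-2.27) × (+8%) = -18.1600%
%ΔTR ≈ %ΔP + %ΔQ = (+8%) + (-18.1600%) = -10.1600%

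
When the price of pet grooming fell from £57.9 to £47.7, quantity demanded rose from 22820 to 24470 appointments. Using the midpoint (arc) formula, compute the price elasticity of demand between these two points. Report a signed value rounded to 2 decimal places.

-0.36

%ΔQ = (24470 − 22820) / [(22820 + 24470)/2] = 1650/23645 = 0.069782…
%ΔP = (47.7 − 57.9) / [(57.9 + 47.7)/2] = -10.2/52.8 = -0.193181…
Arc Ed = %ΔQ / %ΔP = (1650/23645) / (-10.2/52.8) = -0.3612…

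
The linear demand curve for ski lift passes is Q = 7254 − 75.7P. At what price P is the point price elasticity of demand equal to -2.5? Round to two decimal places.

68.45

Ed = −75.7P/(7254 − 75.7P). Set this equal to -2.5:
75.7P = 2.5·(7254 − 75.7P) ⇒ 75.7P(1 + 2.5) = 2.5·7254
P = 2.5·7254 / (75.7·3.5) = 68.4468…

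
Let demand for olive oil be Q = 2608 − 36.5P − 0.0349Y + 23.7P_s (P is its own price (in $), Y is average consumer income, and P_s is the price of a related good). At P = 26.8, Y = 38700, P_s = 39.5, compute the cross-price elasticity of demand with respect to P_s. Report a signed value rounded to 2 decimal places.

0.77

At the given values, Q = 2608 − 36.5(26.8) − 0.0349(38700) + 23.7(39.5) = 1215.32.
∂Q/∂P_s = 23.7.
E = (23.7) × (39.5/1215.32) = 0.7702…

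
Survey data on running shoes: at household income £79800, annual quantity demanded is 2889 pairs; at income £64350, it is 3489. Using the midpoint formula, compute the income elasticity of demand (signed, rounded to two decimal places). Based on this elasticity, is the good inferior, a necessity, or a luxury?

-0.88; inferior

%ΔQ = (3489 − 2889)/[( 2889 + 3489)/2] = 600/3189 = 0.188146…
%ΔIncome = (64350 − 79800)/[( 79800 + 64350)/2] = -15450/72075 = -0.214360…
E_income = (600/3189) / (-15450/72075) = -0.8777…
E_income < 0 ⇒ inferior good.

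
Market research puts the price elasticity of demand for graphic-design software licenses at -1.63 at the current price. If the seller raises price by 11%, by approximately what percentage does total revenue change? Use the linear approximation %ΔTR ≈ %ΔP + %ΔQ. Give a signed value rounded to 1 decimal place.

%ΔQ ≈ Ed × %ΔP = (-1.63) × (+11%) = -17.9300%
%ΔTR ≈ %ΔP + %ΔQ = (+11%) + (-17.9300%) = -6.9300%

-6.9%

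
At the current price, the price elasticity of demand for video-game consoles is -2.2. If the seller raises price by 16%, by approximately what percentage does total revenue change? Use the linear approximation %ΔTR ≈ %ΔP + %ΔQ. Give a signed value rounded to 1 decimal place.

-19.2%

%ΔQ ≈ Ed × %ΔP = (-2.2) × (+16%) = -35.2000%
%ΔTR ≈ %ΔP + %ΔQ = (+16%) + (-35.2000%) = -19.2000%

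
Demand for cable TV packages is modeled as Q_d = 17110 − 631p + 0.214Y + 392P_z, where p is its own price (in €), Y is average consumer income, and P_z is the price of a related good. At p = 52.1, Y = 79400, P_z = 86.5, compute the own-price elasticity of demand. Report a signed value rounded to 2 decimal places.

At the given values, Q_d = 17110 − 631(52.1) + 0.214(79400) + 392(86.5) = 35134.5.
∂Q_d/∂p = −631.
E = (-631) × (52.1/35134.5) = -0.9356…

-0.94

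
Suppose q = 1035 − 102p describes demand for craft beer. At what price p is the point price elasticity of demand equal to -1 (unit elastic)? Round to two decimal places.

5.07

Ed = −102p/(1035 − 102p). Set this equal to -1:
102p = 1·(1035 − 102p) ⇒ 102p(1 + 1) = 1·1035
p = 1·1035 / (102·2) = 5.0735…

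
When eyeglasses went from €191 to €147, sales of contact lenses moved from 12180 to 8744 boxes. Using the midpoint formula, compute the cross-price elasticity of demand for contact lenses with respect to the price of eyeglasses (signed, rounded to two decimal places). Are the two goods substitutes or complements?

%ΔQ_{contact lenses} = (8744 − 12180)/avg = -3436/10462 = -0.328426…
%ΔP_{eyeglasses} = (147 − 191)/avg = -44/169 = -0.260355…
E_cross = (-3436/10462) / (-44/169) = 1.2614…
E_cross > 0 ⇒ the goods are substitutes.

1.26; substitutes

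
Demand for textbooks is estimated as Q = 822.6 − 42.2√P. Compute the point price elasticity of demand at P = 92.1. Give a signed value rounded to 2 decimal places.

dQ/dP = −42.2/(2√P) = -2.19863. At P = 92.1, Q = 417.612.
Ed = (dQ/dP)·(P/Q) = (-2.19863) × (92.1/417.612) = -0.4848…

-0.48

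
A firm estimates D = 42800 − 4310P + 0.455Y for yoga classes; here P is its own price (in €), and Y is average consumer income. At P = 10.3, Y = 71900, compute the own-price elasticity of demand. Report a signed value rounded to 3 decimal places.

-1.426

At the given values, D = 42800 − 4310(10.3) + 0.455(71900) = 31121.5.
∂D/∂P = −4310.
E = (-4310) × (10.3/31121.5) = -1.42644…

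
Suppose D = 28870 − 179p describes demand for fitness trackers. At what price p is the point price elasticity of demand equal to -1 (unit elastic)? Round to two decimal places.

80.64

Ed = −179p/(28870 − 179p). Set this equal to -1:
179p = 1·(28870 − 179p) ⇒ 179p(1 + 1) = 1·28870
p = 1·28870 / (179·2) = 80.6424…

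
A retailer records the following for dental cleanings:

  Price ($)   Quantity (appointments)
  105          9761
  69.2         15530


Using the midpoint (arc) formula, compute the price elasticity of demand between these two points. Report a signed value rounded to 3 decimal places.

-1.110

%ΔQ = (15530 − 9761) / [(9761 + 15530)/2] = 5769/12645.5 = 0.456209…
%ΔP = (69.2 − 105) / [(105 + 69.2)/2] = -35.8/87.1 = -0.411021…
Arc Ed = %ΔQ / %ΔP = (5769/12645.5) / (-35.8/87.1) = -1.10994…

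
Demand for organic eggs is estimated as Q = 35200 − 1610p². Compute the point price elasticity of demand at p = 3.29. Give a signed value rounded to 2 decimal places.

-1.96

dQ/dp = −2·1610·p = -10593.8. At p = 3.29, Q = 17773.199.
Ed = (dQ/dp)·(p/Q) = (-10593.8) × (3.29/17773.199) = -1.9610…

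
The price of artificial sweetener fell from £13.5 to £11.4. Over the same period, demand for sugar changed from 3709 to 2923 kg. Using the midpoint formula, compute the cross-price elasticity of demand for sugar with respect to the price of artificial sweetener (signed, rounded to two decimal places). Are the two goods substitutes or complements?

1.41; substitutes

%ΔQ_{sugar} = (2923 − 3709)/avg = -786/3316 = -0.237032…
%ΔP_{artificial sweetener} = (11.4 − 13.5)/avg = -2.1/12.45 = -0.168674…
E_cross = (-786/3316) / (-2.1/12.45) = 1.4052…
E_cross > 0 ⇒ the goods are substitutes.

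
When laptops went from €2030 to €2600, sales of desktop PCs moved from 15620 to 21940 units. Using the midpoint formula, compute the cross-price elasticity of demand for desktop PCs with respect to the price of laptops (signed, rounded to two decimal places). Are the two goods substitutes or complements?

1.37; substitutes

%ΔQ_{desktop PCs} = (21940 − 15620)/avg = 6320/18780 = 0.336528…
%ΔP_{laptops} = (2600 − 2030)/avg = 570/2315 = 0.246220…
E_cross = (6320/18780) / (570/2315) = 1.3667…
E_cross > 0 ⇒ the goods are substitutes.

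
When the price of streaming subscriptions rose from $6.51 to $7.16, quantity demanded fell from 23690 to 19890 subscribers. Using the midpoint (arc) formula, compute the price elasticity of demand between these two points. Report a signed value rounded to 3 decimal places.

%ΔQ = (19890 − 23690) / [(23690 + 19890)/2] = -3800/21790 = -0.174391…
%ΔP = (7.16 − 6.51) / [(6.51 + 7.16)/2] = 0.65/6.835 = 0.095098…
Arc Ed = %ΔQ / %ΔP = (-3800/21790) / (0.65/6.835) = -1.83379…

-1.834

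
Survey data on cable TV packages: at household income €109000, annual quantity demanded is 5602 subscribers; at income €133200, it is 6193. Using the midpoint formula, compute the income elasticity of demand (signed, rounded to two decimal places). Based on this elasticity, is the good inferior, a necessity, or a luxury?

%ΔQ = (6193 − 5602)/[( 5602 + 6193)/2] = 591/5897.5 = 0.100211…
%ΔIncome = (133200 − 109000)/[( 109000 + 133200)/2] = 24200/121100 = 0.199834…
E_income = (591/5897.5) / (24200/121100) = 0.5014…
0 < E_income < 1 ⇒ normal good, necessity.

0.50; necessity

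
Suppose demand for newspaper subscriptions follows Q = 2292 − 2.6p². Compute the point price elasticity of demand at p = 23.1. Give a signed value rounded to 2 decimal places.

dQ/dp = −2·2.6·p = -120.12. At p = 23.1, Q = 904.614.
Ed = (dQ/dp)·(p/Q) = (-120.12) × (23.1/904.614) = -3.0673…

-3.07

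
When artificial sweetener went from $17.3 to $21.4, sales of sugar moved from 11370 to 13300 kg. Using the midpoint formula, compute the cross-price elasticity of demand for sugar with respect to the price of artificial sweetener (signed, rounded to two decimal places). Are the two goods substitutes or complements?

0.74; substitutes

%ΔQ_{sugar} = (13300 − 11370)/avg = 1930/12335 = 0.156465…
%ΔP_{artificial sweetener} = (21.4 − 17.3)/avg = 4.1/19.35 = 0.211886…
E_cross = (1930/12335) / (4.1/19.35) = 0.7384…
E_cross > 0 ⇒ the goods are substitutes.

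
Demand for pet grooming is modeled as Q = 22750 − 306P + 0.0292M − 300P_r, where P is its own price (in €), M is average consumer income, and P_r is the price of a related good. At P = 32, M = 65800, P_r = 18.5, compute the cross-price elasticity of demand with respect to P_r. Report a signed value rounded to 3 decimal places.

-0.595

At the given values, Q = 22750 − 306(32) + 0.0292(65800) − 300(18.5) = 9329.36.
∂Q/∂P_r = -300.
E = (-300) × (18.5/9329.36) = -0.59489…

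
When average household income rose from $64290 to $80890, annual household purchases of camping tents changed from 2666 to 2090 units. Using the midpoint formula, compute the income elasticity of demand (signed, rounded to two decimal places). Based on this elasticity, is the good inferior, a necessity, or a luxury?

%ΔQ = (2090 − 2666)/[( 2666 + 2090)/2] = -576/2378 = -0.242220…
%ΔIncome = (80890 − 64290)/[( 64290 + 80890)/2] = 16600/72590 = 0.228681…
E_income = (-576/2378) / (16600/72590) = -1.0592…
E_income < 0 ⇒ inferior good.

-1.06; inferior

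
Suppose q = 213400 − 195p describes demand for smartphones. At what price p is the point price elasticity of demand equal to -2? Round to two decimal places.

Ed = −195p/(213400 − 195p). Set this equal to -2:
195p = 2·(213400 − 195p) ⇒ 195p(1 + 2) = 2·213400
p = 2·213400 / (195·3) = 729.5726…

729.57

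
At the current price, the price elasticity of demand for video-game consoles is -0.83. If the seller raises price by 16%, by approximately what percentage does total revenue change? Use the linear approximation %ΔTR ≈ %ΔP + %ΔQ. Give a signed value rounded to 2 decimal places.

%ΔQ ≈ Ed × %ΔP = (-0.83) × (+16%) = -13.2800%
%ΔTR ≈ %ΔP + %ΔQ = (+16%) + (-13.2800%) = +2.7200%

+2.72%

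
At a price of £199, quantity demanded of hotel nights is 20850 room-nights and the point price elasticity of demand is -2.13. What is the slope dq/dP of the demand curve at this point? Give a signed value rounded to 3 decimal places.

Ed = (dq/dP)·(P/q) ⇒ dq/dP = Ed·q/P = (-2.13)·20850/199 = -223.16834…

-223.168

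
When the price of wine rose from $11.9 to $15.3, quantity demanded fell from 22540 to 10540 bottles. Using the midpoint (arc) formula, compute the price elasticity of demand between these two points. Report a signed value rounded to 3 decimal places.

-2.902

%ΔQ = (10540 − 22540) / [(22540 + 10540)/2] = -12000/16540 = -0.725513…
%ΔP = (15.3 − 11.9) / [(11.9 + 15.3)/2] = 3.4/13.6 = 0.25
Arc Ed = %ΔQ / %ΔP = (-12000/16540) / (3.4/13.6) = -2.90205…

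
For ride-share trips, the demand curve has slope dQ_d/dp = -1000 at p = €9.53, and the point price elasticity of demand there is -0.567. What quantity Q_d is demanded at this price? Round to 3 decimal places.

16807.760

Ed = (dQ_d/dp)·(p/Q_d) ⇒ Q_d = (dQ_d/dp)·p/Ed = (-1000)·9.53/(-0.567) = 16807.76014…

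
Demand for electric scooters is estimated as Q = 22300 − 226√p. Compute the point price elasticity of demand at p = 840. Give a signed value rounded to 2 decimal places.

dQ/dp = −226/(2√p) = -3.89887. At p = 840, Q = 15749.9.
Ed = (dQ/dp)·(p/Q) = (-3.89887) × (840/15749.9) = -0.2079…

-0.21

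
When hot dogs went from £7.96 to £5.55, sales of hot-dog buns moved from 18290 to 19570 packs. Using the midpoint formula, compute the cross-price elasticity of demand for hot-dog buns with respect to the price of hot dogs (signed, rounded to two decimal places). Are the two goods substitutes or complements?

-0.19; complements

%ΔQ_{hot-dog buns} = (19570 − 18290)/avg = 1280/18930 = 0.067617…
%ΔP_{hot dogs} = (5.55 − 7.96)/avg = -2.41/6.755 = -0.356772…
E_cross = (1280/18930) / (-2.41/6.755) = -0.1895…
E_cross < 0 ⇒ the goods are complements.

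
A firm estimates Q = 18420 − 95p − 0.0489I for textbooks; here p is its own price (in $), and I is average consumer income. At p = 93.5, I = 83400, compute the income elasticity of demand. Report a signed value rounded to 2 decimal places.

-0.75

At the given values, Q = 18420 − 95(93.5) − 0.0489(83400) = 5459.24.
∂Q/∂I = -0.0489.
E = (-0.0489) × (83400/5459.24) = -0.7470…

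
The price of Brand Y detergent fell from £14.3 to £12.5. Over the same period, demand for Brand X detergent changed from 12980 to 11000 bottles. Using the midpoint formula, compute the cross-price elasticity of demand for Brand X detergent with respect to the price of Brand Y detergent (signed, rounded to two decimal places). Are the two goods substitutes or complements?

1.23; substitutes

%ΔQ_{Brand X detergent} = (11000 − 12980)/avg = -1980/11990 = -0.165137…
%ΔP_{Brand Y detergent} = (12.5 − 14.3)/avg = -1.8/13.4 = -0.134328…
E_cross = (-1980/11990) / (-1.8/13.4) = 1.2293…
E_cross > 0 ⇒ the goods are substitutes.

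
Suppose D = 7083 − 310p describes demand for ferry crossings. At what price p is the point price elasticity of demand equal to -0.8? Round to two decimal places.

Ed = −310p/(7083 − 310p). Set this equal to -0.8:
310p = 0.8·(7083 − 310p) ⇒ 310p(1 + 0.8) = 0.8·7083
p = 0.8·7083 / (310·1.8) = 10.1548…

10.15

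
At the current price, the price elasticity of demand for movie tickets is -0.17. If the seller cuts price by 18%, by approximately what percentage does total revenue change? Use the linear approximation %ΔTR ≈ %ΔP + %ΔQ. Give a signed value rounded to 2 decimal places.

%ΔQ ≈ Ed × %ΔP = (-0.17) × (-18%) = +3.0600%
%ΔTR ≈ %ΔP + %ΔQ = (-18%) + (+3.0600%) = -14.9400%

-14.94%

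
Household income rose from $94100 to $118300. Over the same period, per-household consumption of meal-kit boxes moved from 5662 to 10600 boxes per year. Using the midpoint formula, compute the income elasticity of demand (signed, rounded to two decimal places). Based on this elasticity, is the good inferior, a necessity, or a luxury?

2.67; luxury

%ΔQ = (10600 − 5662)/[( 5662 + 10600)/2] = 4938/8131 = 0.607305…
%ΔIncome = (118300 − 94100)/[( 94100 + 118300)/2] = 24200/106200 = 0.227871…
E_income = (4938/8131) / (24200/106200) = 2.6651…
E_income > 1 ⇒ normal good, luxury.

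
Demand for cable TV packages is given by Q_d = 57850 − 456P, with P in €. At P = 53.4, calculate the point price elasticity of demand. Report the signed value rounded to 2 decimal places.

dQ_d/dP = −456. At P = 53.4, Q_d = 57850 − 456(53.4) = 33499.6.
Ed = (dQ_d/dP)·(P/Q_d) = −456 × (53.4/33499.6) = -0.7268…

-0.73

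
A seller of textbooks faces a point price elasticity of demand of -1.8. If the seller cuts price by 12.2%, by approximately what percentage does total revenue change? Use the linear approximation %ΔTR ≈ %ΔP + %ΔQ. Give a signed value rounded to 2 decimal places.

+9.76%

%ΔQ ≈ Ed × %ΔP = (-1.8) × (-12.2%) = +21.9600%
%ΔTR ≈ %ΔP + %ΔQ = (-12.2%) + (+21.9600%) = +9.7600%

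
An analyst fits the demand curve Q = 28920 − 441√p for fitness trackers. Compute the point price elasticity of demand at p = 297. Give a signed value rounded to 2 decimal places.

-0.18

dQ/dp = −441/(2√p) = -12.7947. At p = 297, Q = 21319.9.
Ed = (dQ/dp)·(p/Q) = (-12.7947) × (297/21319.9) = -0.1782…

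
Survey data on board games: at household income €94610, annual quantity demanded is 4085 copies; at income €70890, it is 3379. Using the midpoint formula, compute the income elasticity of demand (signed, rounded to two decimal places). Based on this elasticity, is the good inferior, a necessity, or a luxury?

0.66; necessity

%ΔQ = (3379 − 4085)/[( 4085 + 3379)/2] = -706/3732 = -0.189174…
%ΔIncome = (70890 − 94610)/[( 94610 + 70890)/2] = -23720/82750 = -0.286646…
E_income = (-706/3732) / (-23720/82750) = 0.6599…
0 < E_income < 1 ⇒ normal good, necessity.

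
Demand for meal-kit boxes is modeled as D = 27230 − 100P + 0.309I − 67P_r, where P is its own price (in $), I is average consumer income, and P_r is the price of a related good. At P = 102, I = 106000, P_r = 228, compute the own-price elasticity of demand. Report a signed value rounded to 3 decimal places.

-0.296

At the given values, D = 27230 − 100(102) + 0.309(106000) − 67(228) = 34508.
∂D/∂P = −100.
E = (-100) × (102/34508) = -0.29558…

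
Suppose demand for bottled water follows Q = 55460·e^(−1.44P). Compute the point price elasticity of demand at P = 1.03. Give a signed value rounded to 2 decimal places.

-1.48

dQ/dP = −1.44·Q = -18121.6. At P = 1.03, Q = 12584.5.
Ed = (dQ/dP)·(P/Q) = (-18121.6) × (1.03/12584.5) = -1.4832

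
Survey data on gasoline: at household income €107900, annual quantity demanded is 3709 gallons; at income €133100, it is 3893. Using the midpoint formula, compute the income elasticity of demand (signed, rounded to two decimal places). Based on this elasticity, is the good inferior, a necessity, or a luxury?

%ΔQ = (3893 − 3709)/[( 3709 + 3893)/2] = 184/3801 = 0.048408…
%ΔIncome = (133100 − 107900)/[( 107900 + 133100)/2] = 25200/120500 = 0.209128…
E_income = (184/3801) / (25200/120500) = 0.2314…
0 < E_income < 1 ⇒ normal good, necessity.

0.23; necessity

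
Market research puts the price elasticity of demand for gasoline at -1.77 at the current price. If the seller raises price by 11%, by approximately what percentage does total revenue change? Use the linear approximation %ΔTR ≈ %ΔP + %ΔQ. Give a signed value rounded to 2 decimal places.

%ΔQ ≈ Ed × %ΔP = (-1.77) × (+11%) = -19.4700%
%ΔTR ≈ %ΔP + %ΔQ = (+11%) + (-19.4700%) = -8.4700%

-8.47%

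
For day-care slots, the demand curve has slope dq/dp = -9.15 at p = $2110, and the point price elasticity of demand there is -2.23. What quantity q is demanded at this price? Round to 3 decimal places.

8657.623

Ed = (dq/dp)·(p/q) ⇒ q = (dq/dp)·p/Ed = (-9.15)·2110/(-2.23) = 8657.62331…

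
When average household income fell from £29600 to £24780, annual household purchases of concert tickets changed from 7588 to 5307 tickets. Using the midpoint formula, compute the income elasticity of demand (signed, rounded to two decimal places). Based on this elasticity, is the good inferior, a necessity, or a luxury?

2.00; luxury

%ΔQ = (5307 − 7588)/[( 7588 + 5307)/2] = -2281/6447.5 = -0.353780…
%ΔIncome = (24780 − 29600)/[( 29600 + 24780)/2] = -4820/27190 = -0.177271…
E_income = (-2281/6447.5) / (-4820/27190) = 1.9957…
E_income > 1 ⇒ normal good, luxury.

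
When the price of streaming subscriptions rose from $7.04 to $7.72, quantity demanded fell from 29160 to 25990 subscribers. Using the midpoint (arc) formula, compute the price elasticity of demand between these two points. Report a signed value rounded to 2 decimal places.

-1.25

%ΔQ = (25990 − 29160) / [(29160 + 25990)/2] = -3170/27575 = -0.114959…
%ΔP = (7.72 − 7.04) / [(7.04 + 7.72)/2] = 0.68/7.38 = 0.092140…
Arc Ed = %ΔQ / %ΔP = (-3170/27575) / (0.68/7.38) = -1.2476…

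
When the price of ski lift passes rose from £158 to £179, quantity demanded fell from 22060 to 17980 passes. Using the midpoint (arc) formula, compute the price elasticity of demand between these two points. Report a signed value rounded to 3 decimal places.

-1.635

%ΔQ = (17980 − 22060) / [(22060 + 17980)/2] = -4080/20020 = -0.203796…
%ΔP = (179 − 158) / [(158 + 179)/2] = 21/168.5 = 0.124629…
Arc Ed = %ΔQ / %ΔP = (-4080/20020) / (21/168.5) = -1.63522…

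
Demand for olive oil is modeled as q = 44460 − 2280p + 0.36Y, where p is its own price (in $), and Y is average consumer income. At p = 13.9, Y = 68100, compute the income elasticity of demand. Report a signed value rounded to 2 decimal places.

At the given values, q = 44460 − 2280(13.9) + 0.36(68100) = 37284.
∂q/∂Y = 0.36.
E = (0.36) × (68100/37284) = 0.6575…

0.66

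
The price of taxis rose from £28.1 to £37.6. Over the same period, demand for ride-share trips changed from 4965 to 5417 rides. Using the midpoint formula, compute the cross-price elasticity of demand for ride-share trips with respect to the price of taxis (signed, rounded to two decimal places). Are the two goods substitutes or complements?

0.30; substitutes

%ΔQ_{ride-share trips} = (5417 − 4965)/avg = 452/5191 = 0.087073…
%ΔP_{taxis} = (37.6 − 28.1)/avg = 9.5/32.85 = 0.289193…
E_cross = (452/5191) / (9.5/32.85) = 0.3010…
E_cross > 0 ⇒ the goods are substitutes.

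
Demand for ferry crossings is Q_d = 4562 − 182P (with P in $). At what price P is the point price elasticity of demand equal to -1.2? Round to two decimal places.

13.67

Ed = −182P/(4562 − 182P). Set this equal to -1.2:
182P = 1.2·(4562 − 182P) ⇒ 182P(1 + 1.2) = 1.2·4562
P = 1.2·4562 / (182·2.2) = 13.6723…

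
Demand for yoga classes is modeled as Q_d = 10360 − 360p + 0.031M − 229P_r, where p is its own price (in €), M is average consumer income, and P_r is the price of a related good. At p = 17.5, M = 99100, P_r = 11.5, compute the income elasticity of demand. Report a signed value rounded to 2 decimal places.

At the given values, Q_d = 10360 − 360(17.5) + 0.031(99100) − 229(11.5) = 4498.6.
∂Q_d/∂M = 0.031.
E = (0.031) × (99100/4498.6) = 0.6829…

0.68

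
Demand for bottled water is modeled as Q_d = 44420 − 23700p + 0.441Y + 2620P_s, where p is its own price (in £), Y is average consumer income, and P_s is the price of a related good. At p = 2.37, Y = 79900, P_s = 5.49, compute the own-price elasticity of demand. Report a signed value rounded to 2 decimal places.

At the given values, Q_d = 44420 − 23700(2.37) + 0.441(79900) + 2620(5.49) = 37870.7.
∂Q_d/∂p = −23700.
E = (-23700) × (2.37/37870.7) = -1.4831…

-1.48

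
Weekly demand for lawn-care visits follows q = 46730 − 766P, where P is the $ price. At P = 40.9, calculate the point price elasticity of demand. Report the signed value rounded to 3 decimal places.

-2.034

dq/dP = −766. At P = 40.9, q = 46730 − 766(40.9) = 15400.6.
Ed = (dq/dP)·(P/q) = −766 × (40.9/15400.6) = -2.03429…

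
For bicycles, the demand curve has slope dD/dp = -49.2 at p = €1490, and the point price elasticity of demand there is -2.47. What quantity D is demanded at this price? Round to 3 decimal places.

Ed = (dD/dp)·(p/D) ⇒ D = (dD/dp)·p/Ed = (-49.2)·1490/(-2.47) = 29679.35222…

29679.352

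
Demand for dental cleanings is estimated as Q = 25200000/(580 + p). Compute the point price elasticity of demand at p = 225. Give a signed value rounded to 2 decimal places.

dQ/dp = −25200000/(580 + p)² = -38.8874. At p = 225, Q = 31304.3.
Ed = (dQ/dp)·(p/Q) = (-38.8874) × (225/31304.3) = -0.2795…

-0.28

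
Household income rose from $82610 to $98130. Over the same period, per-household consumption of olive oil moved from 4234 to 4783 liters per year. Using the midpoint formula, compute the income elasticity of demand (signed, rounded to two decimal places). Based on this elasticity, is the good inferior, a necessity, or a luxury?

0.71; necessity

%ΔQ = (4783 − 4234)/[( 4234 + 4783)/2] = 549/4508.5 = 0.121769…
%ΔIncome = (98130 − 82610)/[( 82610 + 98130)/2] = 15520/90370 = 0.171738…
E_income = (549/4508.5) / (15520/90370) = 0.7090…
0 < E_income < 1 ⇒ normal good, necessity.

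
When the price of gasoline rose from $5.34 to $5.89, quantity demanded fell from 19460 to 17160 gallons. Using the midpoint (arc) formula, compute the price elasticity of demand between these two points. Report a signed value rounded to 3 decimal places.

-1.282

%ΔQ = (17160 − 19460) / [(19460 + 17160)/2] = -2300/18310 = -0.125614…
%ΔP = (5.89 − 5.34) / [(5.34 + 5.89)/2] = 0.55/5.615 = 0.097951…
Arc Ed = %ΔQ / %ΔP = (-2300/18310) / (0.55/5.615) = -1.28240…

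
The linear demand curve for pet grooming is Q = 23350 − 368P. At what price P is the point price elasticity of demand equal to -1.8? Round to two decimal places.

Ed = −368P/(23350 − 368P). Set this equal to -1.8:
368P = 1.8·(23350 − 368P) ⇒ 368P(1 + 1.8) = 1.8·23350
P = 1.8·23350 / (368·2.8) = 40.7899…

40.79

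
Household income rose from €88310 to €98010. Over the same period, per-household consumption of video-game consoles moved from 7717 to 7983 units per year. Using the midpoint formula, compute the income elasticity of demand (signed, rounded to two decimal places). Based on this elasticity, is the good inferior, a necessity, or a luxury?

0.33; necessity

%ΔQ = (7983 − 7717)/[( 7717 + 7983)/2] = 266/7850 = 0.033885…
%ΔIncome = (98010 − 88310)/[( 88310 + 98010)/2] = 9700/93160 = 0.104121…
E_income = (266/7850) / (9700/93160) = 0.3254…
0 < E_income < 1 ⇒ normal good, necessity.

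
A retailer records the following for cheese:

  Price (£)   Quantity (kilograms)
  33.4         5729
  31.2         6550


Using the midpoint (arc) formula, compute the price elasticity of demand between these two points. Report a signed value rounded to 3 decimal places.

%ΔQ = (6550 − 5729) / [(5729 + 6550)/2] = 821/6139.5 = 0.133724…
%ΔP = (31.2 − 33.4) / [(33.4 + 31.2)/2] = -2.2/32.3 = -0.068111…
Arc Ed = %ΔQ / %ΔP = (821/6139.5) / (-2.2/32.3) = -1.96331…

-1.963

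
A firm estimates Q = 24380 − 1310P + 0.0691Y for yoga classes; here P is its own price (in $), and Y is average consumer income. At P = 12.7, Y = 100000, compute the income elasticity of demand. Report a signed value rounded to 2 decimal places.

0.47

At the given values, Q = 24380 − 1310(12.7) + 0.0691(100000) = 14653.
∂Q/∂Y = 0.0691.
E = (0.0691) × (100000/14653) = 0.4715…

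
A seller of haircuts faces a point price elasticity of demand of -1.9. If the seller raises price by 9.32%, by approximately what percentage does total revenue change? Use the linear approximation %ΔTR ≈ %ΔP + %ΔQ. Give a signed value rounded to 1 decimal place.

-8.4%

%ΔQ ≈ Ed × %ΔP = (-1.9) × (+9.32%) = -17.7080%
%ΔTR ≈ %ΔP + %ΔQ = (+9.32%) + (-17.7080%) = -8.3880%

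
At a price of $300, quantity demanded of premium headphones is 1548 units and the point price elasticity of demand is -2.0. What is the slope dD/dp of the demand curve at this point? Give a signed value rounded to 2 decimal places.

Ed = (dD/dp)·(p/D) ⇒ dD/dp = Ed·D/p = (-2.0)·1548/300 = -10.32

-10.32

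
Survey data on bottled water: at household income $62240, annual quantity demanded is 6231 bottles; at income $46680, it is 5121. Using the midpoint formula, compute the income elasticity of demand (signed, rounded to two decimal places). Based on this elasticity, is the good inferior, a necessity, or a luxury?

%ΔQ = (5121 − 6231)/[( 6231 + 5121)/2] = -1110/5676 = -0.195560…
%ΔIncome = (46680 − 62240)/[( 62240 + 46680)/2] = -15560/54460 = -0.285714…
E_income = (-1110/5676) / (-15560/54460) = 0.6844…
0 < E_income < 1 ⇒ normal good, necessity.

0.68; necessity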